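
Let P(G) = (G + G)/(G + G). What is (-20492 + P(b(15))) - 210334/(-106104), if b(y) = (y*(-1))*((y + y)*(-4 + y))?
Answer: -1086983365/53052 ≈ -20489.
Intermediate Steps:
b(y) = -2*y²*(-4 + y) (b(y) = (-y)*((2*y)*(-4 + y)) = (-y)*(2*y*(-4 + y)) = -2*y²*(-4 + y))
P(G) = 1 (P(G) = (2*G)/((2*G)) = (2*G)*(1/(2*G)) = 1)
(-20492 + P(b(15))) - 210334/(-106104) = (-20492 + 1) - 210334/(-106104) = -20491 - 210334*(-1/106104) = -20491 + 105167/53052 = -1086983365/53052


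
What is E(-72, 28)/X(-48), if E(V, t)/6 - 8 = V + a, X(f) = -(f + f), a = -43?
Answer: -107/16 ≈ -6.6875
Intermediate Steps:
X(f) = -2*f
E(V, t) = -210 + 6*V (E(V, t) = 48 + 6*(V - 43) = 48 + 6*(-43 + V) = 48 + (-258 + 6*V) = -210 + 6*V)
E(-72, 28)/X(-48) = (-210 + 6*(-72))/((-2*(-48))) = (-210 - 432)/96 = -642*1/96 = -107/16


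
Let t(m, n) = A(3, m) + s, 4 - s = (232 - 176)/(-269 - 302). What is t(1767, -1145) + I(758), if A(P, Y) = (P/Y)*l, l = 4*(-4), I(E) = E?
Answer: 256298926/336319 ≈ 762.07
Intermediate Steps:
l = -16
s = 2340/571 (s = 4 - (232 - 176)/(-269 - 302) = 4 - 56/(-571) = 4 - 56*(-1)/571 = 4 - 1*(-56/571) = 4 + 56/571 = 2340/571 ≈ 4.0981)
A(P, Y) = -16*P/Y (A(P, Y) = (P/Y)*(-16) = -16*P/Y)
t(m, n) = 2340/571 - 48/m (t(m, n) = -16*3/m + 2340/571 = -48/m + 2340/571 = 2340/571 - 48/m)
t(1767, -1145) + I(758) = (2340/571 - 48/1767) + 758 = (2340/571 - 48*1/1767) + 758 = (2340/571 - 16/589) + 758 = 1369124/336319 + 758 = 256298926/336319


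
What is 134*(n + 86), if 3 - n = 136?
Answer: -6298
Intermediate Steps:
n = -133 (n = 3 - 1*136 = 3 - 136 = -133)
134*(n + 86) = 134*(-133 + 86) = 134*(-47) = -6298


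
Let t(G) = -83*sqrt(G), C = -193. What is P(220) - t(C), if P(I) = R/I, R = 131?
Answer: 131/220 + 83*I*sqrt(193) ≈ 0.59545 + 1153.1*I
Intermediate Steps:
P(I) = 131/I
P(220) - t(C) = 131/220 - (-83)*sqrt(-193) = 131*(1/220) - (-83)*I*sqrt(193) = 131/220 - (-83)*I*sqrt(193) = 131/220 + 83*I*sqrt(193)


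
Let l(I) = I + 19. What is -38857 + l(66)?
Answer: -38772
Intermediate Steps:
l(I) = 19 + I
-38857 + l(66) = -38857 + (19 + 66) = -38857 + 85 = -38772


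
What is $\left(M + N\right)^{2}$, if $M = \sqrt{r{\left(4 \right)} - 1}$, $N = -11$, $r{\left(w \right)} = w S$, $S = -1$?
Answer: $\left(11 - i \sqrt{5}\right)^{2} \approx 116.0 - 49.193 i$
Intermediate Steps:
$r{\left(w \right)} = - w$ ($r{\left(w \right)} = w \left(-1\right) = - w$)
$M = i \sqrt{5}$ ($M = \sqrt{\left(-1\right) 4 - 1} = \sqrt{-4 - 1} = \sqrt{-5} = i \sqrt{5} \approx 2.2361 i$)
$\left(M + N\right)^{2} = \left(i \sqrt{5} - 11\right)^{2} = \left(-11 + i \sqrt{5}\right)^{2}$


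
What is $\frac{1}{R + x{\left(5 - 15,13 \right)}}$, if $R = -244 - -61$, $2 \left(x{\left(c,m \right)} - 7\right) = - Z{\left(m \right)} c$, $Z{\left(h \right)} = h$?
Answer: $- \frac{1}{111} \approx -0.009009$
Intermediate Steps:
$x{\left(c,m \right)} = 7 - \frac{c m}{2}$ ($x{\left(c,m \right)} = 7 + \frac{\left(-1\right) m c}{2} = 7 + \frac{\left(-1\right) c m}{2} = 7 - \frac{c m}{2}$)
$R = -183$ ($R = -244 + 61 = -183$)
$\frac{1}{R + x{\left(5 - 15,13 \right)}} = \frac{1}{-183 - \left(-7 + \frac{1}{2} \left(5 - 15\right) 13\right)} = \frac{1}{-183 - \left(-7 - 65\right)} = \frac{1}{-183 + \left(7 + 65\right)} = \frac{1}{-183 + 72} = \frac{1}{-111} = - \frac{1}{111}$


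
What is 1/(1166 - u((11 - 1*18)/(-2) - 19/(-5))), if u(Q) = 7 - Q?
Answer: 10/11663 ≈ 0.00085741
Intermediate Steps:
1/(1166 - u((11 - 1*18)/(-2) - 19/(-5))) = 1/(1166 - (7 - ((11 - 1*18)/(-2) - 19/(-5)))) = 1/(1166 - (7 - ((11 - 18)*(-½) - 19*(-⅕)))) = 1/(1166 - (7 - (-7*(-½) + 19/5))) = 1/(1166 - (7 - (7/2 + 19/5))) = 1/(1166 - (7 - 1*73/10)) = 1/(1166 - (7 - 73/10)) = 1/(1166 - 1*(-3/10)) = 1/(1166 + 3/10) = 1/(11663/10) = 10/11663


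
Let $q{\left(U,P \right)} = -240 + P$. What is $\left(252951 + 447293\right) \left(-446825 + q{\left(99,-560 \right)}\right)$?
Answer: $-313446720500$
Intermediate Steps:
$\left(252951 + 447293\right) \left(-446825 + q{\left(99,-560 \right)}\right) = \left(252951 + 447293\right) \left(-446825 - 800\right) = 700244 \left(-446825 - 800\right) = 700244 \left(-447625\right) = -313446720500$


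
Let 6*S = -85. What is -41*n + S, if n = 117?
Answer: -28867/6 ≈ -4811.2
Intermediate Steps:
S = -85/6 (S = (⅙)*(-85) = -85/6 ≈ -14.167)
-41*n + S = -41*117 - 85/6 = -4797 - 85/6 = -28867/6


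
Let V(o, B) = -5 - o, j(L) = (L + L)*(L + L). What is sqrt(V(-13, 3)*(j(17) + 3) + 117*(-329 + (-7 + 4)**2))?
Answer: 2*I*sqrt(7042) ≈ 167.83*I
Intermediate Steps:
j(L) = 4*L**2 (j(L) = (2*L)*(2*L) = 4*L**2)
sqrt(V(-13, 3)*(j(17) + 3) + 117*(-329 + (-7 + 4)**2)) = sqrt((-5 - 1*(-13))*(4*17**2 + 3) + 117*(-329 + (-7 + 4)**2)) = sqrt((-5 + 13)*(4*289 + 3) + 117*(-329 + (-3)**2)) = sqrt(8*(1156 + 3) + 117*(-329 + 9)) = sqrt(8*1159 + 117*(-320)) = sqrt(9272 - 37440) = sqrt(-28168) = 2*I*sqrt(7042)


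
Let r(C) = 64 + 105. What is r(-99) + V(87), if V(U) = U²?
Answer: 7738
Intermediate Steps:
r(C) = 169
r(-99) + V(87) = 169 + 87² = 169 + 7569 = 7738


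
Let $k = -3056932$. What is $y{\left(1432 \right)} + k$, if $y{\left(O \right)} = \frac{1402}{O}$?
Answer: $- \frac{2188762611}{716} \approx -3.0569 \cdot 10^{6}$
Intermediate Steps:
$y{\left(1432 \right)} + k = \frac{1402}{1432} - 3056932 = 1402 \cdot \frac{1}{1432} - 3056932 = \frac{701}{716} - 3056932 = - \frac{2188762611}{716}$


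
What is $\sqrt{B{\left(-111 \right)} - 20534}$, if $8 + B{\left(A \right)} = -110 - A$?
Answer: $i \sqrt{20541} \approx 143.32 i$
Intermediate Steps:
$B{\left(A \right)} = -118 - A$ ($B{\left(A \right)} = -8 - \left(110 + A\right) = -118 - A$)
$\sqrt{B{\left(-111 \right)} - 20534} = \sqrt{\left(-118 - -111\right) - 20534} = \sqrt{\left(-118 + 111\right) - 20534} = \sqrt{-7 - 20534} = \sqrt{-20541} = i \sqrt{20541}$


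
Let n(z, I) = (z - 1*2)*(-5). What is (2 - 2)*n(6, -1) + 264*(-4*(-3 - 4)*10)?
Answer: 73920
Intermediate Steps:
n(z, I) = 10 - 5*z (n(z, I) = (z - 2)*(-5) = (-2 + z)*(-5) = 10 - 5*z)
(2 - 2)*n(6, -1) + 264*(-4*(-3 - 4)*10) = (2 - 2)*(10 - 5*6) + 264*(-4*(-3 - 4)*10) = 0*(10 - 30) + 264*(-4*(-7)*10) = 0*(-20) + 264*(28*10) = 0 + 264*280 = 0 + 73920 = 73920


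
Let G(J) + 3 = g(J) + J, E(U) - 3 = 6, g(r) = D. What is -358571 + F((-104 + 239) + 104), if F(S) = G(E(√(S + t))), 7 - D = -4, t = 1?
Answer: -358554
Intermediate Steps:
D = 11 (D = 7 - 1*(-4) = 7 + 4 = 11)
g(r) = 11
E(U) = 9 (E(U) = 3 + 6 = 9)
G(J) = 8 + J (G(J) = -3 + (11 + J) = 8 + J)
F(S) = 17 (F(S) = 8 + 9 = 17)
-358571 + F((-104 + 239) + 104) = -358571 + 17 = -358554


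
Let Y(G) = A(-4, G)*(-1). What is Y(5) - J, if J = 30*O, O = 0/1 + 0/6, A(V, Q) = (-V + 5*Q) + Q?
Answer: -34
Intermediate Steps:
A(V, Q) = -V + 6*Q
Y(G) = -4 - 6*G (Y(G) = (-1*(-4) + 6*G)*(-1) = (4 + 6*G)*(-1) = -4 - 6*G)
O = 0 (O = 0*1 + 0*(1/6) = 0 + 0 = 0)
J = 0 (J = 30*0 = 0)
Y(5) - J = (-4 - 6*5) - 1*0 = (-4 - 30) + 0 = -34 + 0 = -34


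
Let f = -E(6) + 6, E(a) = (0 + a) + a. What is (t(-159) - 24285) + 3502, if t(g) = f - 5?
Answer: -20794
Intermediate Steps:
E(a) = 2*a (E(a) = a + a = 2*a)
f = -6 (f = -2*6 + 6 = -1*12 + 6 = -12 + 6 = -6)
t(g) = -11 (t(g) = -6 - 5 = -11)
(t(-159) - 24285) + 3502 = (-11 - 24285) + 3502 = -24296 + 3502 = -20794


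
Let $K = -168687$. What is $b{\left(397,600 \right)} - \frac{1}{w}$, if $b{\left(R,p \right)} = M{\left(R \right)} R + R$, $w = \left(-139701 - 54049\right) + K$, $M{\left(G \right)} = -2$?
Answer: $- \frac{143887488}{362437} \approx -397.0$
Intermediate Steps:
$w = -362437$ ($w = \left(-139701 - 54049\right) - 168687 = -193750 - 168687 = -362437$)
$b{\left(R,p \right)} = - R$ ($b{\left(R,p \right)} = - 2 R + R = - R$)
$b{\left(397,600 \right)} - \frac{1}{w} = \left(-1\right) 397 - \frac{1}{-362437} = -397 - - \frac{1}{362437} = -397 + \frac{1}{362437} = - \frac{143887488}{362437}$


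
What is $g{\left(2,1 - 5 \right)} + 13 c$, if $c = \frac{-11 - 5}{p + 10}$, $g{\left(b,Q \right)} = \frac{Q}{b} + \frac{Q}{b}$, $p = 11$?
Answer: $- \frac{292}{21} \approx -13.905$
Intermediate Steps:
$g{\left(b,Q \right)} = \frac{2 Q}{b}$
$c = - \frac{16}{21}$ ($c = \frac{-11 - 5}{11 + 10} = \frac{-11 - 5}{21} = \left(-16\right) \frac{1}{21} = - \frac{16}{21} \approx -0.7619$)
$g{\left(2,1 - 5 \right)} + 13 c = \frac{2 \left(1 - 5\right)}{2} + 13 \left(- \frac{16}{21}\right) = 2 \left(1 - 5\right) \frac{1}{2} - \frac{208}{21} = 2 \left(-4\right) \frac{1}{2} - \frac{208}{21} = -4 - \frac{208}{21} = - \frac{292}{21}$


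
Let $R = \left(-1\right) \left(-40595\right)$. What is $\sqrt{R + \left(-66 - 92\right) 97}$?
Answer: $\sqrt{25269} \approx 158.96$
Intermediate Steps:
$R = 40595$
$\sqrt{R + \left(-66 - 92\right) 97} = \sqrt{40595 + \left(-66 - 92\right) 97} = \sqrt{40595 - 15326} = \sqrt{25269}$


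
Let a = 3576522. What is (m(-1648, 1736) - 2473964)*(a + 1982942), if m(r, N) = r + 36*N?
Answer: -13415631529824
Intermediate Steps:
(m(-1648, 1736) - 2473964)*(a + 1982942) = ((-1648 + 36*1736) - 2473964)*(3576522 + 1982942) = ((-1648 + 62496) - 2473964)*5559464 = (60848 - 2473964)*5559464 = -2413116*5559464 = -13415631529824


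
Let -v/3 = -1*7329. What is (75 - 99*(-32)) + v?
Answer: 25230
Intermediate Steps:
v = 21987 (v = -(-3)*7329 = -3*(-7329) = 21987)
(75 - 99*(-32)) + v = (75 - 99*(-32)) + 21987 = (75 + 3168) + 21987 = 3243 + 21987 = 25230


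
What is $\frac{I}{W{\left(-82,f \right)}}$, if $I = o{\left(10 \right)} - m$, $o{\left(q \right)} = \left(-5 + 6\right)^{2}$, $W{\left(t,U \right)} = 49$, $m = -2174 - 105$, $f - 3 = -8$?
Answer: $\frac{2280}{49} \approx 46.531$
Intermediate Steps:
$f = -5$ ($f = 3 - 8 = -5$)
$m = -2279$
$o{\left(q \right)} = 1$ ($o{\left(q \right)} = 1^{2} = 1$)
$I = 2280$ ($I = 1 - -2279 = 1 + 2279 = 2280$)
$\frac{I}{W{\left(-82,f \right)}} = \frac{2280}{49}$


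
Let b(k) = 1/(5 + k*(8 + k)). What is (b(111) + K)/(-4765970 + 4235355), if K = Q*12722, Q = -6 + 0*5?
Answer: 1008651047/7011546610 ≈ 0.14386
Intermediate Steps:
Q = -6 (Q = -6 + 0 = -6)
K = -76332 (K = -6*12722 = -76332)
(b(111) + K)/(-4765970 + 4235355) = (1/(5 + 111² + 8*111) - 76332)/(-4765970 + 4235355) = (1/(5 + 12321 + 888) - 76332)/(-530615) = (1/13214 - 76332)*(-1/530615) = -1008651047/13214*(-1/530615) = 1008651047/7011546610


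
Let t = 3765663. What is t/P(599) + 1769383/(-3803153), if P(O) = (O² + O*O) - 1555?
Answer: 13054431146438/2723236296191 ≈ 4.7937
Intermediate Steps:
P(O) = -1555 + 2*O² (P(O) = (O² + O²) - 1555 = 2*O² - 1555 = -1555 + 2*O²)
t/P(599) + 1769383/(-3803153) = 3765663/(-1555 + 2*599²) + 1769383/(-3803153) = 3765663/(-1555 + 2*358801) + 1769383*(-1/3803153) = 3765663/(-1555 + 717602) - 1769383/3803153 = 3765663/716047 - 1769383/3803153 = 13054431146438/2723236296191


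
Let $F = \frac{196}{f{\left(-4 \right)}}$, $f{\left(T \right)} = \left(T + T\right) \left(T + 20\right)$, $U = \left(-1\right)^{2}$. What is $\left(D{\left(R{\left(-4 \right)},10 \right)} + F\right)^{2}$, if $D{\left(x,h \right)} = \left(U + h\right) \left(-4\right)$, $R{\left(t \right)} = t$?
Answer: $\frac{2122849}{1024} \approx 2073.1$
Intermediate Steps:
$U = 1$
$D{\left(x,h \right)} = -4 - 4 h$ ($D{\left(x,h \right)} = \left(1 + h\right) \left(-4\right) = -4 - 4 h$)
$f{\left(T \right)} = 2 T \left(20 + T\right)$
$F = - \frac{49}{32}$ ($F = \frac{196}{2 \left(-4\right) \left(20 - 4\right)} = \frac{196}{2 \left(-4\right) 16} = \frac{196}{-128} = 196 \left(- \frac{1}{128}\right) = - \frac{49}{32} \approx -1.5313$)
$\left(D{\left(R{\left(-4 \right)},10 \right)} + F\right)^{2} = \left(\left(-4 - 40\right) - \frac{49}{32}\right)^{2} = \left(-44 - \frac{49}{32}\right)^{2} = \left(- \frac{1457}{32}\right)^{2} = \frac{2122849}{1024}$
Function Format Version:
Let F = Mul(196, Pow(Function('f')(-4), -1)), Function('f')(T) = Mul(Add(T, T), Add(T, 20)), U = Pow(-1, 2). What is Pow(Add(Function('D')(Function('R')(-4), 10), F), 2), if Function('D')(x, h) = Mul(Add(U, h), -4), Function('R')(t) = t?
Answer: Rational(2122849, 1024) ≈ 2073.1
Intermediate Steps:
U = 1
Function('D')(x, h) = Add(-4, Mul(-4, h)) (Function('D')(x, h) = Mul(Add(1, h), -4) = Add(-4, Mul(-4, h)))
Function('f')(T) = Mul(2, T, Add(20, T)) (Function('f')(T) = Mul(Mul(2, T), Add(20, T)) = Mul(2, T, Add(20, T)))
F = Rational(-49, 32) (F = Mul(196, Pow(Mul(2, -4, Add(20, -4)), -1)) = Mul(196, Pow(Mul(2, -4, 16), -1)) = Mul(196, Pow(-128, -1)) = Mul(196, Rational(-1, 128)) = Rational(-49, 32) ≈ -1.5313)
Pow(Add(Function('D')(Function('R')(-4), 10), F), 2) = Pow(Add(Add(-4, Mul(-4, 10)), Rational(-49, 32)), 2) = Pow(Add(Add(-4, -40), Rational(-49, 32)), 2) = Pow(Add(-44, Rational(-49, 32)), 2) = Pow(Rational(-1457, 32), 2) = Rational(2122849, 1024)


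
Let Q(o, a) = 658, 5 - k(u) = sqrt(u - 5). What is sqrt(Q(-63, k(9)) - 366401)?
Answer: I*sqrt(365743) ≈ 604.77*I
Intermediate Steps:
k(u) = 5 - sqrt(-5 + u) (k(u) = 5 - sqrt(u - 5) = 5 - sqrt(-5 + u))
sqrt(Q(-63, k(9)) - 366401) = sqrt(658 - 366401) = sqrt(-365743) = I*sqrt(365743)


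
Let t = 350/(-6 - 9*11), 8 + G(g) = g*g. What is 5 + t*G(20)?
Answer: -3905/3 ≈ -1301.7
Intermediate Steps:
G(g) = -8 + g² (G(g) = -8 + g*g = -8 + g²)
t = -10/3 (t = 350/(-6 - 99) = 350/(-105) = 350*(-1/105) = -10/3 ≈ -3.3333)
5 + t*G(20) = 5 - 10*(-8 + 20²)/3 = 5 - 10*(-8 + 400)/3 = 5 - 10/3*392 = 5 - 3920/3 = -3905/3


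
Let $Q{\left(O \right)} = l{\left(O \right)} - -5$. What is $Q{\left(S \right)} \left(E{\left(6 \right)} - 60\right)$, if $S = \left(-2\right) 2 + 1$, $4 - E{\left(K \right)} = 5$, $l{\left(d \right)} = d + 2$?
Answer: $-244$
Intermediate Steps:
$l{\left(d \right)} = 2 + d$
$E{\left(K \right)} = -1$ ($E{\left(K \right)} = 4 - 5 = -1$)
$S = -3$ ($S = -4 + 1 = -3$)
$Q{\left(O \right)} = 7 + O$ ($Q{\left(O \right)} = \left(2 + O\right) - -5 = \left(2 + O\right) + 5 = 7 + O$)
$Q{\left(S \right)} \left(E{\left(6 \right)} - 60\right) = \left(7 - 3\right) \left(-1 - 60\right) = 4 \left(-61\right) = -244$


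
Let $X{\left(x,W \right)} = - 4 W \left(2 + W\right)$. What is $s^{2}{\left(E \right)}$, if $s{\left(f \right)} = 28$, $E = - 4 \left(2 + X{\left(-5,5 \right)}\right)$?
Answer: $784$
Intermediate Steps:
$X{\left(x,W \right)} = - 4 W \left(2 + W\right)$
$E = 552$ ($E = - 4 \left(2 - 20 \left(2 + 5\right)\right) = - 4 \left(2 - 20 \cdot 7\right) = - 4 \left(2 - 140\right) = \left(-4\right) \left(-138\right) = 552$)
$s^{2}{\left(E \right)} = 28^{2} = 784$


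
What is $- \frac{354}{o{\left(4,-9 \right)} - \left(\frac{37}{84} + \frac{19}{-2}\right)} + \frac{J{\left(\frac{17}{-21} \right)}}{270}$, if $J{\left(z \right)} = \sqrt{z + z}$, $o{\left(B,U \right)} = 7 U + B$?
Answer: $\frac{29736}{4195} + \frac{i \sqrt{714}}{5670} \approx 7.0884 + 0.0047127 i$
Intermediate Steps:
$o{\left(B,U \right)} = B + 7 U$
$J{\left(z \right)} = \sqrt{2} \sqrt{z}$ ($J{\left(z \right)} = \sqrt{2 z} = \sqrt{2} \sqrt{z}$)
$- \frac{354}{o{\left(4,-9 \right)} - \left(\frac{37}{84} + \frac{19}{-2}\right)} + \frac{J{\left(\frac{17}{-21} \right)}}{270} = - \frac{354}{\left(4 + 7 \left(-9\right)\right) - \left(\frac{37}{84} + \frac{19}{-2}\right)} + \frac{\sqrt{2} \sqrt{\frac{17}{-21}}}{270} = - \frac{354}{\left(4 - 63\right) - \left(37 \cdot \frac{1}{84} + 19 \left(- \frac{1}{2}\right)\right)} + \sqrt{2} \sqrt{17 \left(- \frac{1}{21}\right)} \frac{1}{270} = - \frac{354}{-59 - \left(\frac{37}{84} - \frac{19}{2}\right)} + \sqrt{2} \sqrt{- \frac{17}{21}} \cdot \frac{1}{270} = - \frac{354}{-59 - - \frac{761}{84}} + \sqrt{2} \frac{i \sqrt{357}}{21} \cdot \frac{1}{270} = - \frac{354}{-59 + \frac{761}{84}} + \frac{i \sqrt{714}}{21} \cdot \frac{1}{270} = - \frac{354}{- \frac{4195}{84}} + \frac{i \sqrt{714}}{5670} = \left(-354\right) \left(- \frac{84}{4195}\right) + \frac{i \sqrt{714}}{5670} = \frac{29736}{4195} + \frac{i \sqrt{714}}{5670}$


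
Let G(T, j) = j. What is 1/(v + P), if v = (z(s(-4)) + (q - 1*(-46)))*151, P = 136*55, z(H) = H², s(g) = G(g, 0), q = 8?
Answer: 1/15634 ≈ 6.3963e-5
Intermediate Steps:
s(g) = 0
P = 7480
v = 8154 (v = (0² + (8 - 1*(-46)))*151 = (0 + (8 + 46))*151 = (0 + 54)*151 = 54*151 = 8154)
1/(v + P) = 1/(8154 + 7480) = 1/15634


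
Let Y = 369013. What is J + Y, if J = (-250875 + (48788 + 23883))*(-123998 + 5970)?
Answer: 21033430725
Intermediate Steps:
J = 21033061712 (J = (-250875 + 72671)*(-118028) = -178204*(-118028) = 21033061712)
J + Y = 21033061712 + 369013 = 21033430725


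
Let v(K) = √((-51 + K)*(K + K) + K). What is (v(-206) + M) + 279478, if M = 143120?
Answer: 422598 + 3*√11742 ≈ 4.2292e+5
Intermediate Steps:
v(K) = √(K + 2*K*(-51 + K)) (v(K) = √((-51 + K)*(2*K) + K) = √(2*K*(-51 + K) + K) = √(K + 2*K*(-51 + K)))
(v(-206) + M) + 279478 = (√(-206*(-101 + 2*(-206))) + 143120) + 279478 = (√(-206*(-101 - 412)) + 143120) + 279478 = (√(-206*(-513)) + 143120) + 279478 = (√105678 + 143120) + 279478 = (3*√11742 + 143120) + 279478 = (143120 + 3*√11742) + 279478 = 422598 + 3*√11742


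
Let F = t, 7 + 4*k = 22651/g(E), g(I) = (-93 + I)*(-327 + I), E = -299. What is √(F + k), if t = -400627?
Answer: I*√123085477865677/17528 ≈ 632.95*I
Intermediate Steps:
g(I) = (-327 + I)*(-93 + I)
k = -1695093/981568 (k = -7/4 + (22651/(30411 + (-299)² - 420*(-299)))/4 = -7/4 + (22651/(30411 + 89401 + 125580))/4 = -7/4 + (22651/245392)/4 = -7/4 + (22651*(1/245392))/4 = -7/4 + (¼)*(22651/245392) = -7/4 + 22651/981568 = -1695093/981568 ≈ -1.7269)
F = -400627
√(F + k) = √(-400627 - 1695093/981568) = √(-393244338229/981568) = I*√123085477865677/17528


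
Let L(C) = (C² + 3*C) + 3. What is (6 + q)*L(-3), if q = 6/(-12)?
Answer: 33/2 ≈ 16.500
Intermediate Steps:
L(C) = 3 + C² + 3*C
q = -½ (q = 6*(-1/12) = -½ ≈ -0.50000)
(6 + q)*L(-3) = (6 - ½)*(3 + (-3)² + 3*(-3)) = 11*(3 + 9 - 9)/2 = (11/2)*3 = 33/2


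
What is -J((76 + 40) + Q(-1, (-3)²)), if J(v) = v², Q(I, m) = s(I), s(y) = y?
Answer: -13225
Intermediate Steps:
Q(I, m) = I
-J((76 + 40) + Q(-1, (-3)²)) = -((76 + 40) - 1)² = -(116 - 1)² = -1*115² = -1*13225 = -13225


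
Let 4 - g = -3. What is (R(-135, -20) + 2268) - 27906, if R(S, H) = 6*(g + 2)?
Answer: -25584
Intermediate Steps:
g = 7 (g = 4 - 1*(-3) = 4 + 3 = 7)
R(S, H) = 54 (R(S, H) = 6*(7 + 2) = 6*9 = 54)
(R(-135, -20) + 2268) - 27906 = (54 + 2268) - 27906 = 2322 - 27906 = -25584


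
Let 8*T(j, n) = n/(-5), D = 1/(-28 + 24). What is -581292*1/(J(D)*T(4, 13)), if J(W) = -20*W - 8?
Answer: -7750560/13 ≈ -5.9620e+5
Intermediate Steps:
D = -1/4 (D = 1/(-4) = -1/4 ≈ -0.25000)
T(j, n) = -n/40 (T(j, n) = (n/(-5))/8 = (n*(-1/5))/8 = (-n/5)/8 = -n/40)
J(W) = -8 - 20*W
-581292*1/(J(D)*T(4, 13)) = -581292*(-40/(13*(-8 - 20*(-1/4)))) = -581292*(-40/(13*(-8 + 5))) = -581292/((-13/40*(-3))) = -581292/39/40 = -581292*40/39 = -7750560/13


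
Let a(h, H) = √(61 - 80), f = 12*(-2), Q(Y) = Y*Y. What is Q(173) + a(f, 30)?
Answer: 29929 + I*√19 ≈ 29929.0 + 4.3589*I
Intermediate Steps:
Q(Y) = Y²
f = -24
a(h, H) = I*√19 (a(h, H) = √(-19) = I*√19)
Q(173) + a(f, 30) = 173² + I*√19 = 29929 + I*√19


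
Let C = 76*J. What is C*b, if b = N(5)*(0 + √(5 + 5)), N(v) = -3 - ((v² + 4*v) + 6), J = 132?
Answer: -541728*√10 ≈ -1.7131e+6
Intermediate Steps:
N(v) = -9 - v² - 4*v (N(v) = -3 - (6 + v² + 4*v) = -3 + (-6 - v² - 4*v) = -9 - v² - 4*v)
C = 10032 (C = 76*132 = 10032)
b = -54*√10 (b = (-9 - 1*5² - 4*5)*(0 + √(5 + 5)) = (-9 - 1*25 - 20)*(0 + √10) = (-9 - 25 - 20)*√10 = -54*√10 ≈ -170.76)
C*b = 10032*(-54*√10) = -541728*√10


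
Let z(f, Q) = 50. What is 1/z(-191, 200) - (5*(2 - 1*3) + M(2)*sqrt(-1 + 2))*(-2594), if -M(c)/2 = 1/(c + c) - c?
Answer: -194549/50 ≈ -3891.0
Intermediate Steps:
M(c) = -1/c + 2*c (M(c) = -2*(1/(c + c) - c) = -2*(1/(2*c) - c) = -1/c + 2*c)
1/z(-191, 200) - (5*(2 - 1*3) + M(2)*sqrt(-1 + 2))*(-2594) = 1/50 - (5*(2 - 1*3) + (-1/2 + 2*2)*sqrt(-1 + 2))*(-2594) = 1/50 - (5*(2 - 3) + (-1*1/2 + 4)*sqrt(1))*(-2594) = 1/50 - (5*(-1) + (-1/2 + 4)*1)*(-2594) = 1/50 - (-5 + (7/2)*1)*(-2594) = 1/50 - (-5 + 7/2)*(-2594) = 1/50 - (-3)*(-2594)/2 = 1/50 - 1*3891 = 1/50 - 3891 = -194549/50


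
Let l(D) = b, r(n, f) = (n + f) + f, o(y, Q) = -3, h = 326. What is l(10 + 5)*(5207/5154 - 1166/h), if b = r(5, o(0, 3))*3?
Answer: 2156041/280034 ≈ 7.6992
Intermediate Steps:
r(n, f) = n + 2*f (r(n, f) = (f + n) + f = n + 2*f)
b = -3 (b = (5 + 2*(-3))*3 = (5 - 6)*3 = -1*3 = -3)
l(D) = -3
l(10 + 5)*(5207/5154 - 1166/h) = -3*(5207/5154 - 1166/326) = -3*(5207*(1/5154) - 1166*1/326) = -3*(5207/5154 - 583/163) = -3*(-2156041/840102) = 2156041/280034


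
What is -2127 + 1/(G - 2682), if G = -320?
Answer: -6385255/3002 ≈ -2127.0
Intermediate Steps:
-2127 + 1/(G - 2682) = -2127 + 1/(-320 - 2682) = -2127 + 1/(-3002) = -2127 - 1/3002 = -6385255/3002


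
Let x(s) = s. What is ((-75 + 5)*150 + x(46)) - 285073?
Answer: -295527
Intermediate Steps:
((-75 + 5)*150 + x(46)) - 285073 = ((-75 + 5)*150 + 46) - 285073 = (-70*150 + 46) - 285073 = (-10500 + 46) - 285073 = -10454 - 285073 = -295527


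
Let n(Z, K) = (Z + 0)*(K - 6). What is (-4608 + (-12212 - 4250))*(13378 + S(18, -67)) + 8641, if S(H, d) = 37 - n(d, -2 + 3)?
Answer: -275586959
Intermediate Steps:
n(Z, K) = Z*(-6 + K)
S(H, d) = 37 + 5*d (S(H, d) = 37 - d*(-6 + (-2 + 3)) = 37 - d*(-6 + 1) = 37 - d*(-5) = 37 - (-5)*d = 37 + 5*d)
(-4608 + (-12212 - 4250))*(13378 + S(18, -67)) + 8641 = (-4608 + (-12212 - 4250))*(13378 + (37 + 5*(-67))) + 8641 = (-4608 - 16462)*(13378 + (37 - 335)) + 8641 = -21070*(13378 - 298) + 8641 = -21070*13080 + 8641 = -275595600 + 8641 = -275586959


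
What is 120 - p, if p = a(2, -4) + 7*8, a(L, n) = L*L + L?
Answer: 58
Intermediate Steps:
a(L, n) = L + L**2 (a(L, n) = L**2 + L = L + L**2)
p = 62 (p = 2*(1 + 2) + 7*8 = 2*3 + 56 = 6 + 56 = 62)
120 - p = 120 - 1*62 = 120 - 62 = 58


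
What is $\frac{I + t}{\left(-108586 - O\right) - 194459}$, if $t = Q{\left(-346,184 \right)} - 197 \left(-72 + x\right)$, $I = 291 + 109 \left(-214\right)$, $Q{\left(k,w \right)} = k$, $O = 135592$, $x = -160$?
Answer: $- \frac{22323}{438637} \approx -0.050892$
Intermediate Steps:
$I = -23035$ ($I = 291 - 23326 = -23035$)
$t = 45358$ ($t = -346 - 197 \left(-72 - 160\right) = -346 - -45704 = -346 + 45704 = 45358$)
$\frac{I + t}{\left(-108586 - O\right) - 194459} = \frac{-23035 + 45358}{\left(-108586 - 135592\right) - 194459} = \frac{22323}{\left(-108586 - 135592\right) - 194459} = \frac{22323}{-244178 - 194459} = \frac{22323}{-438637} = 22323 \left(- \frac{1}{438637}\right) = - \frac{22323}{438637}$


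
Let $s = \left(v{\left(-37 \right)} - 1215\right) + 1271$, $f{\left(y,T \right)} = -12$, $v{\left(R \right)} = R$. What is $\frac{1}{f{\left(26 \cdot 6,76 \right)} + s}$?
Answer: $\frac{1}{7} \approx 0.14286$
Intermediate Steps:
$s = 19$ ($s = \left(-37 - 1215\right) + 1271 = -1252 + 1271 = 19$)
$\frac{1}{f{\left(26 \cdot 6,76 \right)} + s} = \frac{1}{-12 + 19} = \frac{1}{7}$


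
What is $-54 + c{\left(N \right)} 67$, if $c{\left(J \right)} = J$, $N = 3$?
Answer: $147$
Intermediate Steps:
$-54 + c{\left(N \right)} 67 = -54 + 3 \cdot 67 = -54 + 201 = 147$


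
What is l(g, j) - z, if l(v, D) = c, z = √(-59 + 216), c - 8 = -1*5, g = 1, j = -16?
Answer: 3 - √157 ≈ -9.5300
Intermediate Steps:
c = 3 (c = 8 - 1*5 = 8 - 5 = 3)
z = √157 ≈ 12.530
l(v, D) = 3
l(g, j) - z = 3 - √157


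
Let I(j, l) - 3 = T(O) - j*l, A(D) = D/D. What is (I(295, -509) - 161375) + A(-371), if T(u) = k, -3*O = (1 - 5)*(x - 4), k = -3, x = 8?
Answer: -11219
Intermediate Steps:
A(D) = 1
O = 16/3 (O = -(1 - 5)*(8 - 4)/3 = -(-4)*4/3 = -1/3*(-16) = 16/3 ≈ 5.3333)
T(u) = -3
I(j, l) = -j*l (I(j, l) = 3 + (-3 - j*l) = -j*l)
(I(295, -509) - 161375) + A(-371) = (-1*295*(-509) - 161375) + 1 = (150155 - 161375) + 1 = -11220 + 1 = -11219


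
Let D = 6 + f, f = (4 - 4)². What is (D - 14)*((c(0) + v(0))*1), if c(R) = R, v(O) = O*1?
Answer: 0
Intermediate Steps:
v(O) = O
f = 0 (f = 0² = 0)
D = 6 (D = 6 + 0 = 6)
(D - 14)*((c(0) + v(0))*1) = (6 - 14)*((0 + 0)*1) = -0 = -8*0 = 0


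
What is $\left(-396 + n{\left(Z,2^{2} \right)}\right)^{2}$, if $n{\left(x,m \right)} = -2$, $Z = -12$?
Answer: $158404$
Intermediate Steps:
$\left(-396 + n{\left(Z,2^{2} \right)}\right)^{2} = \left(-396 - 2\right)^{2} = \left(-398\right)^{2} = 158404$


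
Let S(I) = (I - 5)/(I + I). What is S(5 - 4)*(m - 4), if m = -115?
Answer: 238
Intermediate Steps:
S(I) = (-5 + I)/(2*I) (S(I) = (-5 + I)/((2*I)) = (-5 + I)*(1/(2*I)) = (-5 + I)/(2*I))
S(5 - 4)*(m - 4) = ((-5 + (5 - 4))/(2*(5 - 4)))*(-115 - 4) = ((½)*(-5 + 1)/1)*(-119) = ((½)*1*(-4))*(-119) = -2*(-119) = 238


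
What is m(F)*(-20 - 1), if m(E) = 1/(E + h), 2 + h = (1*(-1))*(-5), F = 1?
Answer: -21/4 ≈ -5.2500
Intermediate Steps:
h = 3 (h = -2 + (1*(-1))*(-5) = -2 - 1*(-5) = -2 + 5 = 3)
m(E) = 1/(3 + E) (m(E) = 1/(E + 3) = 1/(3 + E))
m(F)*(-20 - 1) = (-20 - 1)/(3 + 1) = -21/4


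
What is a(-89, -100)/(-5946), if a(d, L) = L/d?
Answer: -50/264597 ≈ -0.00018897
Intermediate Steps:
a(-89, -100)/(-5946) = -100/(-89)/(-5946) = -100*(-1/89)*(-1/5946) = (100/89)*(-1/5946) = -50/264597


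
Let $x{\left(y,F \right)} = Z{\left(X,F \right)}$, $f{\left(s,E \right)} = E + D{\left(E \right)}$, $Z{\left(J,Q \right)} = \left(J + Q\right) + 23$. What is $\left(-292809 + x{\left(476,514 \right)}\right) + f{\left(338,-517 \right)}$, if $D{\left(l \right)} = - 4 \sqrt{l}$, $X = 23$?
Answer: $-292766 - 4 i \sqrt{517} \approx -2.9277 \cdot 10^{5} - 90.951 i$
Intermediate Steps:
$Z{\left(J,Q \right)} = 23 + J + Q$
$f{\left(s,E \right)} = E - 4 \sqrt{E}$
$x{\left(y,F \right)} = 46 + F$ ($x{\left(y,F \right)} = 23 + 23 + F = 46 + F$)
$\left(-292809 + x{\left(476,514 \right)}\right) + f{\left(338,-517 \right)} = \left(-292809 + \left(46 + 514\right)\right) - \left(517 + 4 \sqrt{-517}\right) = \left(-292809 + 560\right) - \left(517 + 4 i \sqrt{517}\right) = -292249 - \left(517 + 4 i \sqrt{517}\right) = -292766 - 4 i \sqrt{517}$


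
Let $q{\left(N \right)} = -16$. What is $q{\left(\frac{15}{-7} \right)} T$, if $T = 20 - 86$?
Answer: $1056$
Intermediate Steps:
$T = -66$ ($T = 20 - 86 = -66$)
$q{\left(\frac{15}{-7} \right)} T = \left(-16\right) \left(-66\right) = 1056$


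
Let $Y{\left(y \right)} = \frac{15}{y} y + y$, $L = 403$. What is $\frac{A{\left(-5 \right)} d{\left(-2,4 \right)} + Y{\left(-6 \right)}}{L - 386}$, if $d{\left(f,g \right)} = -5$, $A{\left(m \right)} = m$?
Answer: $2$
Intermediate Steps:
$Y{\left(y \right)} = 15 + y$
$\frac{A{\left(-5 \right)} d{\left(-2,4 \right)} + Y{\left(-6 \right)}}{L - 386} = \frac{\left(-5\right) \left(-5\right) + \left(15 - 6\right)}{403 - 386} = \frac{25 + 9}{17} = 34 \cdot \frac{1}{17} = 2$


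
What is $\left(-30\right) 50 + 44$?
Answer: $-1456$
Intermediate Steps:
$\left(-30\right) 50 + 44 = -1500 + 44 = -1456$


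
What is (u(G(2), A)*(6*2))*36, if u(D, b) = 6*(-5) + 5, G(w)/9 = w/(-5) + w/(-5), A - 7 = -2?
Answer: -10800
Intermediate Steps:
A = 5 (A = 7 - 2 = 5)
G(w) = -18*w/5 (G(w) = 9*(w/(-5) + w/(-5)) = 9*(w*(-1/5) + w*(-1/5)) = 9*(-w/5 - w/5) = 9*(-2*w/5) = -18*w/5)
u(D, b) = -25 (u(D, b) = -30 + 5 = -25)
(u(G(2), A)*(6*2))*36 = -150*2*36 = -25*12*36 = -300*36 = -10800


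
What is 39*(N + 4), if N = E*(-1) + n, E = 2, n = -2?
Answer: 0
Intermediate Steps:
N = -4 (N = 2*(-1) - 2 = -2 - 2 = -4)
39*(N + 4) = 39*(-4 + 4) = 39*0 = 0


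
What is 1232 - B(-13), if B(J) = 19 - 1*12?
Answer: 1225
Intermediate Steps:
B(J) = 7 (B(J) = 19 - 12 = 7)
1232 - B(-13) = 1232 - 1*7 = 1232 - 7 = 1225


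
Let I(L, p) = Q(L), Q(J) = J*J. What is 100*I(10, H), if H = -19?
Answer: 10000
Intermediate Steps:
Q(J) = J**2
I(L, p) = L**2
100*I(10, H) = 100*10**2 = 100*100 = 10000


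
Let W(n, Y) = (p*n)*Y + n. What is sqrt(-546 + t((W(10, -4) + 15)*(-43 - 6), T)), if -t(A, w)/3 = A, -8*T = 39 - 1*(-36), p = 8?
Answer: 3*I*sqrt(4879) ≈ 209.55*I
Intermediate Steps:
W(n, Y) = n + 8*Y*n (W(n, Y) = (8*n)*Y + n = 8*Y*n + n = n + 8*Y*n)
T = -75/8 (T = -(39 - 1*(-36))/8 = -(39 + 36)/8 = -1/8*75 = -75/8 ≈ -9.3750)
t(A, w) = -3*A
sqrt(-546 + t((W(10, -4) + 15)*(-43 - 6), T)) = sqrt(-546 - 3*(10*(1 + 8*(-4)) + 15)*(-43 - 6)) = sqrt(-546 - 3*(10*(1 - 32) + 15)*(-49)) = sqrt(-546 - 3*(10*(-31) + 15)*(-49)) = sqrt(-546 - 3*(-310 + 15)*(-49)) = sqrt(-546 - (-885)*(-49)) = sqrt(-546 - 3*14455) = sqrt(-546 - 43365) = sqrt(-43911) = 3*I*sqrt(4879)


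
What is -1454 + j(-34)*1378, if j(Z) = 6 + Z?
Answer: -40038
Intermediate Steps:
-1454 + j(-34)*1378 = -1454 + (6 - 34)*1378 = -1454 - 28*1378 = -1454 - 38584 = -40038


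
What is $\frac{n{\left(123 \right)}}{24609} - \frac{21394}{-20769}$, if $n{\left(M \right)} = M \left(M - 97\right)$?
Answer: $\frac{15202672}{13105239} \approx 1.16$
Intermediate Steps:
$n{\left(M \right)} = M \left(-97 + M\right)$
$\frac{n{\left(123 \right)}}{24609} - \frac{21394}{-20769} = \frac{123 \left(-97 + 123\right)}{24609} - \frac{21394}{-20769} = 123 \cdot 26 \cdot \frac{1}{24609} - - \frac{21394}{20769} = 3198 \cdot \frac{1}{24609} + \frac{21394}{20769} = \frac{82}{631} + \frac{21394}{20769} = \frac{15202672}{13105239}$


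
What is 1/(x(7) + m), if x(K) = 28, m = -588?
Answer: -1/560 ≈ -0.0017857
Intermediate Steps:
1/(x(7) + m) = 1/(28 - 588) = 1/(-560) = -1/560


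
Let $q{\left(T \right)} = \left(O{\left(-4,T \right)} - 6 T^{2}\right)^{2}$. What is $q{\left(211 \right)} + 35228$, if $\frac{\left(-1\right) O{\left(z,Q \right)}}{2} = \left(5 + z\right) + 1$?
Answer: $71358472128$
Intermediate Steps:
$O{\left(z,Q \right)} = -12 - 2 z$ ($O{\left(z,Q \right)} = - 2 \left(\left(5 + z\right) + 1\right) = - 2 \left(6 + z\right) = -12 - 2 z$)
$q{\left(T \right)} = \left(-4 - 6 T^{2}\right)^{2}$ ($q{\left(T \right)} = \left(\left(-12 - -8\right) - 6 T^{2}\right)^{2} = \left(\left(-12 + 8\right) - 6 T^{2}\right)^{2} = \left(-4 - 6 T^{2}\right)^{2}$)
$q{\left(211 \right)} + 35228 = 4 \left(2 + 3 \cdot 211^{2}\right)^{2} + 35228 = 4 \left(2 + 3 \cdot 44521\right)^{2} + 35228 = 4 \left(2 + 133563\right)^{2} + 35228 = 4 \cdot 133565^{2} + 35228 = 4 \cdot 17839609225 + 35228 = 71358436900 + 35228 = 71358472128$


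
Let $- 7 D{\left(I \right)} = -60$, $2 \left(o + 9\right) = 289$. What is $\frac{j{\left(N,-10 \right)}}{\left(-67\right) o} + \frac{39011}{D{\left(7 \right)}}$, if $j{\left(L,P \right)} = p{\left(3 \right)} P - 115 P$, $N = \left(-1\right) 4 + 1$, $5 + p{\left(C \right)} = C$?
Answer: $\frac{4958118689}{1089420} \approx 4551.2$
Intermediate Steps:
$o = \frac{271}{2}$ ($o = -9 + \frac{1}{2} \cdot 289 = -9 + \frac{289}{2} = \frac{271}{2} \approx 135.5$)
$p{\left(C \right)} = -5 + C$
$D{\left(I \right)} = \frac{60}{7}$ ($D{\left(I \right)} = \left(- \frac{1}{7}\right) \left(-60\right) = \frac{60}{7}$)
$N = -3$ ($N = -4 + 1 = -3$)
$j{\left(L,P \right)} = - 117 P$ ($j{\left(L,P \right)} = \left(-5 + 3\right) P - 115 P = - 2 P - 115 P = - 117 P$)
$\frac{j{\left(N,-10 \right)}}{\left(-67\right) o} + \frac{39011}{D{\left(7 \right)}} = \frac{\left(-117\right) \left(-10\right)}{\left(-67\right) \frac{271}{2}} + \frac{39011}{\frac{60}{7}} = \frac{1170}{- \frac{18157}{2}} + 39011 \cdot \frac{7}{60} = 1170 \left(- \frac{2}{18157}\right) + \frac{273077}{60} = - \frac{2340}{18157} + \frac{273077}{60} = \frac{4958118689}{1089420}$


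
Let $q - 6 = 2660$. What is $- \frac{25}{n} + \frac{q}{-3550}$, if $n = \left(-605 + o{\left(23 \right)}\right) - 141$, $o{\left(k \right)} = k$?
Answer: $- \frac{919384}{1283325} \approx -0.71641$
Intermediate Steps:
$q = 2666$ ($q = 6 + 2660 = 2666$)
$n = -723$ ($n = \left(-605 + 23\right) - 141 = -582 - 141 = -723$)
$- \frac{25}{n} + \frac{q}{-3550} = - \frac{25}{-723} + \frac{2666}{-3550} = \left(-25\right) \left(- \frac{1}{723}\right) + 2666 \left(- \frac{1}{3550}\right) = \frac{25}{723} - \frac{1333}{1775} = - \frac{919384}{1283325}$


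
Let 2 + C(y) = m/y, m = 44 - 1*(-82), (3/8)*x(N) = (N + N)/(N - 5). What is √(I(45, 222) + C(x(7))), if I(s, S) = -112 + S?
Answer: 3*√51/2 ≈ 10.712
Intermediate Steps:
x(N) = 16*N/(3*(-5 + N)) (x(N) = 8*((N + N)/(N - 5))/3 = 8*((2*N)/(-5 + N))/3 = 8*(2*N/(-5 + N))/3 = 16*N/(3*(-5 + N)))
m = 126 (m = 44 + 82 = 126)
C(y) = -2 + 126/y
√(I(45, 222) + C(x(7))) = √((-112 + 222) + (-2 + 126/(((16/3)*7/(-5 + 7))))) = √(110 + (-2 + 126/(((16/3)*7/2)))) = √(110 + (-2 + 126/(((16/3)*7*(½))))) = √(110 + (-2 + 126/(56/3))) = √(110 + (-2 + 126*(3/56))) = √(110 + (-2 + 27/4)) = √(110 + 19/4) = √(459/4) = 3*√51/2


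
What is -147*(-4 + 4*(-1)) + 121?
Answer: 1297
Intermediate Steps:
-147*(-4 + 4*(-1)) + 121 = -147*(-4 - 4) + 121 = -147*(-8) + 121 = 1176 + 121 = 1297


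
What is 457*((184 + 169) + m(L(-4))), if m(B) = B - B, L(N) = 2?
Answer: 161321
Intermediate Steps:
m(B) = 0
457*((184 + 169) + m(L(-4))) = 457*((184 + 169) + 0) = 457*(353 + 0) = 457*353 = 161321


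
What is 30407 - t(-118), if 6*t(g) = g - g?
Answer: 30407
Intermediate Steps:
t(g) = 0 (t(g) = (g - g)/6 = (⅙)*0 = 0)
30407 - t(-118) = 30407 - 1*0 = 30407 + 0 = 30407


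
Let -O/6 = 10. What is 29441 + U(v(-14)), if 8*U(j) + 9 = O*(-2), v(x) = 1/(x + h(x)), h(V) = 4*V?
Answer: 235639/8 ≈ 29455.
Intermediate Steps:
O = -60 (O = -6*10 = -60)
v(x) = 1/(5*x) (v(x) = 1/(x + 4*x) = 1/(5*x))
U(j) = 111/8 (U(j) = -9/8 + (-60*(-2))/8 = -9/8 + (1/8)*120 = -9/8 + 15 = 111/8)
29441 + U(v(-14)) = 29441 + 111/8 = 235639/8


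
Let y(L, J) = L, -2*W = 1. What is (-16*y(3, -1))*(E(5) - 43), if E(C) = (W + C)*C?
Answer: 984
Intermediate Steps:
W = -½ (W = -½*1 = -½ ≈ -0.50000)
E(C) = C*(-½ + C) (E(C) = (-½ + C)*C = C*(-½ + C))
(-16*y(3, -1))*(E(5) - 43) = (-16*3)*(5*(-½ + 5) - 43) = -48*(5*(9/2) - 43) = -48*(45/2 - 43) = -48*(-41/2) = 984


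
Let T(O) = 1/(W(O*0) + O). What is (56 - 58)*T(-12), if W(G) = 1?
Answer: 2/11 ≈ 0.18182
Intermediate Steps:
T(O) = 1/(1 + O)
(56 - 58)*T(-12) = (56 - 58)/(1 - 12) = -2/(-11) = -2*(-1/11) = 2/11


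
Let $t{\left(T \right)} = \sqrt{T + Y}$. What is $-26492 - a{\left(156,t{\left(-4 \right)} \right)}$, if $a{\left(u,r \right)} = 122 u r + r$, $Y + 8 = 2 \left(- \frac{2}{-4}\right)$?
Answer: $-26492 - 19033 i \sqrt{11} \approx -26492.0 - 63125.0 i$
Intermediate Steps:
$Y = -7$ ($Y = -8 + 2 \left(- \frac{2}{-4}\right) = -8 + 2 \left(\left(-2\right) \left(- \frac{1}{4}\right)\right) = -8 + 2 \cdot \frac{1}{2} = -8 + 1 = -7$)
$t{\left(T \right)} = \sqrt{-7 + T}$ ($t{\left(T \right)} = \sqrt{T - 7} = \sqrt{-7 + T}$)
$a{\left(u,r \right)} = r + 122 r u$ ($a{\left(u,r \right)} = 122 r u + r = r + 122 r u$)
$-26492 - a{\left(156,t{\left(-4 \right)} \right)} = -26492 - \sqrt{-7 - 4} \left(1 + 122 \cdot 156\right) = -26492 - \sqrt{-11} \left(1 + 19032\right) = -26492 - i \sqrt{11} \cdot 19033 = -26492 - 19033 i \sqrt{11}$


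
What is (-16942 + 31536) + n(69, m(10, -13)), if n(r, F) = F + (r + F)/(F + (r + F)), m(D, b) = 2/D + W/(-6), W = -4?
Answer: 232293023/15915 ≈ 14596.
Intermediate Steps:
m(D, b) = ⅔ + 2/D (m(D, b) = 2/D - 4/(-6) = 2/D - 4*(-⅙) = 2/D + ⅔ = ⅔ + 2/D)
n(r, F) = F + (F + r)/(r + 2*F) (n(r, F) = F + (F + r)/(F + (F + r)) = F + (F + r)/(r + 2*F))
(-16942 + 31536) + n(69, m(10, -13)) = (-16942 + 31536) + ((⅔ + 2/10) + 69 + 2*(⅔ + 2/10)² + (⅔ + 2/10)*69)/(69 + 2*(⅔ + 2/10)) = 14594 + ((⅔ + 2*(⅒)) + 69 + 2*(⅔ + 2*(⅒))² + (⅔ + 2*(⅒))*69)/(69 + 2*(⅔ + 2*(⅒))) = 14594 + ((⅔ + ⅕) + 69 + 2*(⅔ + ⅕)² + (⅔ + ⅕)*69)/(69 + 2*(⅔ + ⅕)) = 14594 + (13/15 + 69 + 2*(13/15)² + (13/15)*69)/(69 + 2*(13/15)) = 14594 + (13/15 + 69 + 2*(169/225) + 299/5)/(69 + 26/15) = 14594 + (13/15 + 69 + 338/225 + 299/5)/(1061/15) = 14594 + (15/1061)*(29513/225) = 14594 + 29513/15915 = 232293023/15915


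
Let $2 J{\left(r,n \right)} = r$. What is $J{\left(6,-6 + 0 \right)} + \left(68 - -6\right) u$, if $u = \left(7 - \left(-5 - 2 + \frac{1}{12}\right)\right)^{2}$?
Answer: $\frac{1032109}{72} \approx 14335.0$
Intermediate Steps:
$J{\left(r,n \right)} = \frac{r}{2}$
$u = \frac{27889}{144}$ ($u = \left(7 - \left(-5 - 2 + \frac{1}{12}\right)\right)^{2} = \left(7 + \left(5 - \left(- \frac{4}{-48} - 2\right)\right)\right)^{2} = \left(7 + \left(5 - \left(\left(-4\right) \left(- \frac{1}{48}\right) - 2\right)\right)\right)^{2} = \left(7 + \left(5 - \left(\frac{1}{12} - 2\right)\right)\right)^{2} = \left(7 + \left(5 - - \frac{23}{12}\right)\right)^{2} = \left(7 + \left(5 + \frac{23}{12}\right)\right)^{2} = \left(7 + \frac{83}{12}\right)^{2} = \left(\frac{167}{12}\right)^{2} = \frac{27889}{144} \approx 193.67$)
$J{\left(6,-6 + 0 \right)} + \left(68 - -6\right) u = \frac{1}{2} \cdot 6 + \left(68 - -6\right) \frac{27889}{144} = 3 + \left(68 + 6\right) \frac{27889}{144} = 3 + 74 \cdot \frac{27889}{144} = 3 + \frac{1031893}{72} = \frac{1032109}{72}$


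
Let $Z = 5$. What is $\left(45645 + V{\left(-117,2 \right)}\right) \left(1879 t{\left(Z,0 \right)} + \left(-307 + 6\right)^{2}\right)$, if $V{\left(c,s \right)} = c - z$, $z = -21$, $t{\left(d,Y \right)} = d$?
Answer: $4554717804$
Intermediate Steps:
$V{\left(c,s \right)} = 21 + c$ ($V{\left(c,s \right)} = c - -21 = c + 21 = 21 + c$)
$\left(45645 + V{\left(-117,2 \right)}\right) \left(1879 t{\left(Z,0 \right)} + \left(-307 + 6\right)^{2}\right) = \left(45645 + \left(21 - 117\right)\right) \left(1879 \cdot 5 + \left(-307 + 6\right)^{2}\right) = \left(45645 - 96\right) \left(9395 + \left(-301\right)^{2}\right) = 45549 \left(9395 + 90601\right) = 45549 \cdot 99996 = 4554717804$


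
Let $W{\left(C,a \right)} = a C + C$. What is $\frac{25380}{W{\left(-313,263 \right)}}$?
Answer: $- \frac{2115}{6886} \approx -0.30715$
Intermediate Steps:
$W{\left(C,a \right)} = C + C a$ ($W{\left(C,a \right)} = C a + C = C + C a$)
$\frac{25380}{W{\left(-313,263 \right)}} = \frac{25380}{\left(-313\right) \left(1 + 263\right)} = \frac{25380}{\left(-313\right) 264} = \frac{25380}{-82632} = 25380 \left(- \frac{1}{82632}\right) = - \frac{2115}{6886}$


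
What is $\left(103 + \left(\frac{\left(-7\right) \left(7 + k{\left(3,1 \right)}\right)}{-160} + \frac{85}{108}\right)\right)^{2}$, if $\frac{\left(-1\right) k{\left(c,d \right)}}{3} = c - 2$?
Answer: $\frac{12606573841}{1166400} \approx 10808.0$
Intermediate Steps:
$k{\left(c,d \right)} = 6 - 3 c$ ($k{\left(c,d \right)} = - 3 \left(c - 2\right) = - 3 \left(-2 + c\right) = 6 - 3 c$)
$\left(103 + \left(\frac{\left(-7\right) \left(7 + k{\left(3,1 \right)}\right)}{-160} + \frac{85}{108}\right)\right)^{2} = \left(103 + \left(\frac{\left(-7\right) \left(7 + \left(6 - 9\right)\right)}{-160} + \frac{85}{108}\right)\right)^{2} = \left(103 + \left(- 7 \left(7 + \left(6 - 9\right)\right) \left(- \frac{1}{160}\right) + 85 \cdot \frac{1}{108}\right)\right)^{2} = \left(103 + \left(- 7 \left(7 - 3\right) \left(- \frac{1}{160}\right) + \frac{85}{108}\right)\right)^{2} = \left(103 + \left(\left(-7\right) 4 \left(- \frac{1}{160}\right) + \frac{85}{108}\right)\right)^{2} = \left(103 + \left(\left(-28\right) \left(- \frac{1}{160}\right) + \frac{85}{108}\right)\right)^{2} = \left(103 + \left(\frac{7}{40} + \frac{85}{108}\right)\right)^{2} = \left(103 + \frac{1039}{1080}\right)^{2} = \left(\frac{112279}{1080}\right)^{2} = \frac{12606573841}{1166400}$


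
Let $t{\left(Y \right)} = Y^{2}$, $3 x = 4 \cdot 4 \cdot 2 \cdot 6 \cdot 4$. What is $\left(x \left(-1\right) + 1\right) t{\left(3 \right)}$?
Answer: $-2295$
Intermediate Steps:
$x = 256$ ($x = \frac{4 \cdot 4 \cdot 2 \cdot 6 \cdot 4}{3} = \frac{16 \cdot 2 \cdot 24}{3} = \frac{32 \cdot 24}{3} = \frac{1}{3} \cdot 768 = 256$)
$\left(x \left(-1\right) + 1\right) t{\left(3 \right)} = \left(256 \left(-1\right) + 1\right) 3^{2} = \left(-256 + 1\right) 9 = \left(-255\right) 9 = -2295$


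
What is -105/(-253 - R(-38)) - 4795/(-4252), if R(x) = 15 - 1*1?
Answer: 575575/378428 ≈ 1.5210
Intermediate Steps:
R(x) = 14 (R(x) = 15 - 1 = 14)
-105/(-253 - R(-38)) - 4795/(-4252) = -105/(-253 - 1*14) - 4795/(-4252) = -105/(-253 - 14) - 4795*(-1/4252) = -105/(-267) + 4795/4252 = -105*(-1/267) + 4795/4252 = 35/89 + 4795/4252 = 575575/378428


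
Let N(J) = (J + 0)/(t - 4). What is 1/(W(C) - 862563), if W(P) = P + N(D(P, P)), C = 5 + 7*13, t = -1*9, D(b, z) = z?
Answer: -13/11212167 ≈ -1.1595e-6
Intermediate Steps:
t = -9
N(J) = -J/13 (N(J) = (J + 0)/(-9 - 4) = J/(-13) = J*(-1/13) = -J/13)
C = 96 (C = 5 + 91 = 96)
W(P) = 12*P/13 (W(P) = P - P/13 = 12*P/13)
1/(W(C) - 862563) = 1/((12/13)*96 - 862563) = 1/(1152/13 - 862563) = 1/(-11212167/13) = -13/11212167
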